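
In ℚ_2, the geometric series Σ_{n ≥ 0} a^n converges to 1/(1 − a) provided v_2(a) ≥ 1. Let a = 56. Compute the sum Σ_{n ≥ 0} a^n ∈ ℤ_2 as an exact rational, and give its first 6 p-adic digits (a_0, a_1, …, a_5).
Σ a^n = 1/(1 − a) = -1/55;  first 6 digits = (1, 0, 0, 1, 1, 1)

v_2(a) = 3 ≥ 1, so the series converges in ℤ_2 to 1/(1 − a) = 1/(1 − 56) = -1/55. Expand this rational in ℤ_2: compute digits iteratively via d_i = x_i mod 2, x_{i+1} = (x_i − d_i)/2. The first 6 digits are (1, 0, 0, 1, 1, 1).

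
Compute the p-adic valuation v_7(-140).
v_7(-140) = 1

v_7(n) is the largest exponent k such that 7^k divides n. Factor out: -140 = -7^1 · 20. (Sign doesn't affect v_p.) So v_7(-140) = 1.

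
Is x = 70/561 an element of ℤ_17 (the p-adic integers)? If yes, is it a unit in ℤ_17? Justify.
x ∉ ℤ_17 (v_17(x) = -1 < 0)

ℤ_17 = {x ∈ ℚ_17 : v_17(x) ≥ 0} and ℤ_17^× = {x ∈ ℤ_17 : v_17(x) = 0}. Here v_17(70/561) = v_17(num) − v_17(den) = -1; compare against these criteria.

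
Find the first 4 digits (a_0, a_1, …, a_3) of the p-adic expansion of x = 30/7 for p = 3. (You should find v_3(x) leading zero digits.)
(a_0, …, a_3) = (0, 1, 1, 1)

v_3(30/7) = 1, so a_0 = ... = a_0 = 0. Factor out: x = 3^1 · u with u = 10/7 a unit in ℤ_3. Expand u iteratively via a_{v+i} = u_i mod 3, u_{i+1} = (u_i − a_{v+i})/3:
  u_0 = 10/7;  a_1 = 1;  u_1 = (u_0 − 1)/3 = 1/7
  u_1 = 1/7;  a_2 = 1;  u_2 = (u_1 − 1)/3 = -2/7
  u_2 = -2/7;  a_3 = 1;  u_3 = (u_2 − 1)/3 = -3/7
Digits: (0, 1, 1, 1).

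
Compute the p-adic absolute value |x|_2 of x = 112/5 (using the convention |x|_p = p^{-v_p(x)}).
|112/5|_2 = 1/16

Step 1 — compute v_2(x) by factoring powers of 2 out of the numerator and denominator: v_2(112/5) = 4. Step 2 — apply |x|_p = p^{-v_p(x)} = 2^{-4} = 1/16.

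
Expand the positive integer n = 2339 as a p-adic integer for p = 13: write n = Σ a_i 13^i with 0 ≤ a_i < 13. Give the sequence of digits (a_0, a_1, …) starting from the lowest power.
(a_0, a_1, …) = (12, 10, 0, 1)

Repeated division by 13 gives the digits low-to-high: 2339 = 12 + 10·13^1 + 1·13^3. Digit sequence: (12, 10, 0, 1).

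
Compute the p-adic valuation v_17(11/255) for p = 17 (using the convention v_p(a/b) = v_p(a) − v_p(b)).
v_17(11/255) = -1

Factor powers of 17 from the numerator and denominator of the reduced fraction: 11 = 17^0 · 11 and 255 = 17^1 · 15. Apply v_p(a/b) = v_p(a) − v_p(b): v_17(11/255) = 0 − 1 = -1.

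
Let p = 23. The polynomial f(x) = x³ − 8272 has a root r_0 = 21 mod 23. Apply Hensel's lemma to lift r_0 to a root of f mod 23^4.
r_3 = 275239 (mod 279841)

Hensel: r_{i+1} = r_i − f(r_i)/f′(r_i) mod 23^{i+2}, where f′(x) = 3x². Iterate:
  r_0 = 21 (mod 23)
  r_1 = 159 (mod 529)
  r_2 = 7565 (mod 12167)
  r_3 = 275239 (mod 279841)
Final: r = 275239 with f(r) ≡ 0 mod 23^4.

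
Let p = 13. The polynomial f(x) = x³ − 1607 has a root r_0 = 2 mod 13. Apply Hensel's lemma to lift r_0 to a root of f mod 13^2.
r_1 = 93 (mod 169)

Hensel: r_{i+1} = r_i − f(r_i)/f′(r_i) mod 13^{i+2}, where f′(x) = 3x². Iterate:
  r_0 = 2 (mod 13)
  r_1 = 93 (mod 169)
Final: r = 93 with f(r) ≡ 0 mod 13^2.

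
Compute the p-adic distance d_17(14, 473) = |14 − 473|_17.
d_17(14, 473) = 1/17

Step 1 — x − y = 14 − 473 = -459. Step 2 — v_17(-459) = 1 (factor: -459 = −(17^1 · 27); the sign does not affect v_p). Step 3 — |x − y|_17 = 17^{-1} = 1/17.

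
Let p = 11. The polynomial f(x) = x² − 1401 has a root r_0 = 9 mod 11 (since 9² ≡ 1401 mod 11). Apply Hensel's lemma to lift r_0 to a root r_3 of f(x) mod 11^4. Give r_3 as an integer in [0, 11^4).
r_3 = 13110 (mod 14641)

Hensel's recurrence: r_{i+1} = r_i − f(r_i)·(f′(r_i))^{-1} mod 11^{i+2}, with f′(x) = 2x. Iterate:
  r_0 = 9 (mod 11)
  r_1 = 42 (mod 121)
  r_2 = 1131 (mod 1331)
  r_3 = 13110 (mod 14641)
Final: r_3 = 13110, and one checks f(r_3) ≡ 0 mod 11^4.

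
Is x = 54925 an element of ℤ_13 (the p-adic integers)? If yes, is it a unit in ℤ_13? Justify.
x ∈ ℤ_13 but not a unit; v_13(x) = 3 > 0

ℤ_13 = {x ∈ ℚ_13 : v_13(x) ≥ 0} and ℤ_13^× = {x ∈ ℤ_13 : v_13(x) = 0}. Here v_13(54925) = v_13(num) − v_13(den) = 3; compare against these criteria.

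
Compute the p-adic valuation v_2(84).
v_2(84) = 2

v_2(n) is the largest exponent k such that 2^k divides n. Factor out: 84 = 2^2 · 21. (Sign doesn't affect v_p.) So v_2(84) = 2.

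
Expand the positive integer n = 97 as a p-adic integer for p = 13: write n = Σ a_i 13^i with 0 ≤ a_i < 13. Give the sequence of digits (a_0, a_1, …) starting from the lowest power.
(a_0, a_1, …) = (6, 7)

Repeated division by 13 gives the digits low-to-high: 97 = 6 + 7·13^1. Digit sequence: (6, 7).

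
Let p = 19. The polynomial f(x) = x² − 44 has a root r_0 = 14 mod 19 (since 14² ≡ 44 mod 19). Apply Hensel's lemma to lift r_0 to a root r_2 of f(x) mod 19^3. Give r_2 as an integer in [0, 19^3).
r_2 = 3567 (mod 6859)

Hensel's recurrence: r_{i+1} = r_i − f(r_i)·(f′(r_i))^{-1} mod 19^{i+2}, with f′(x) = 2x. Iterate:
  r_0 = 14 (mod 19)
  r_1 = 318 (mod 361)
  r_2 = 3567 (mod 6859)
Final: r_2 = 3567, and one checks f(r_2) ≡ 0 mod 19^3.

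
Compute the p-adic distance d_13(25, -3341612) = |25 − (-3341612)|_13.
d_13(25, -3341612) = 1/371293

Step 1 — x − y = 25 − (-3341612) = 3341637. Step 2 — v_13(3341637) = 5 (factor: 3341637 = (13^5 · 9); the sign does not affect v_p). Step 3 — |x − y|_13 = 13^{-5} = 1/371293.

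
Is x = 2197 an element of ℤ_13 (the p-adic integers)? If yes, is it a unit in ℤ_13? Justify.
x ∈ ℤ_13 but not a unit; v_13(x) = 3 > 0

ℤ_13 = {x ∈ ℚ_13 : v_13(x) ≥ 0} and ℤ_13^× = {x ∈ ℤ_13 : v_13(x) = 0}. Here v_13(2197) = v_13(num) − v_13(den) = 3; compare against these criteria.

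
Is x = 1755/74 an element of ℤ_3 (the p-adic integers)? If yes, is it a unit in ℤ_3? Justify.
x ∈ ℤ_3 but not a unit; v_3(x) = 3 > 0

ℤ_3 = {x ∈ ℚ_3 : v_3(x) ≥ 0} and ℤ_3^× = {x ∈ ℤ_3 : v_3(x) = 0}. Here v_3(1755/74) = v_3(num) − v_3(den) = 3; compare against these criteria.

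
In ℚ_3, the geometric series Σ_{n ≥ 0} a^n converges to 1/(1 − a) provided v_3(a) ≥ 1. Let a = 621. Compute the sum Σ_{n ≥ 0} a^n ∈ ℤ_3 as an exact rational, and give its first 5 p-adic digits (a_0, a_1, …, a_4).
Σ a^n = 1/(1 − a) = -1/620;  first 5 digits = (1, 0, 0, 2, 1)

v_3(a) = 3 ≥ 1, so the series converges in ℤ_3 to 1/(1 − a) = 1/(1 − 621) = -1/620. Expand this rational in ℤ_3: compute digits iteratively via d_i = x_i mod 3, x_{i+1} = (x_i − d_i)/3. The first 5 digits are (1, 0, 0, 2, 1).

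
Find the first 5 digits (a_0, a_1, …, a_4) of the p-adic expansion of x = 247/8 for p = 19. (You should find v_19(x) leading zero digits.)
(a_0, …, a_4) = (0, 4, 7, 2, 7)

v_19(247/8) = 1, so a_0 = ... = a_0 = 0. Factor out: x = 19^1 · u with u = 13/8 a unit in ℤ_19. Expand u iteratively via a_{v+i} = u_i mod 19, u_{i+1} = (u_i − a_{v+i})/19:
  u_0 = 13/8;  a_1 = 4;  u_1 = (u_0 − 4)/19 = -1/8
  u_1 = -1/8;  a_2 = 7;  u_2 = (u_1 − 7)/19 = -3/8
  u_2 = -3/8;  a_3 = 2;  u_3 = (u_2 − 2)/19 = -1/8
  u_3 = -1/8;  a_4 = 7;  u_4 = (u_3 − 7)/19 = -3/8
Digits: (0, 4, 7, 2, 7).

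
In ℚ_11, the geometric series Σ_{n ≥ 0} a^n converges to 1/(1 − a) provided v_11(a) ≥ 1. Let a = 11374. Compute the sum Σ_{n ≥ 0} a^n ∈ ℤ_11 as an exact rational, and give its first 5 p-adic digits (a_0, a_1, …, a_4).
Σ a^n = 1/(1 − a) = -1/11373;  first 5 digits = (1, 0, 6, 8, 3)

v_11(a) = 2 ≥ 1, so the series converges in ℤ_11 to 1/(1 − a) = 1/(1 − 11374) = -1/11373. Expand this rational in ℤ_11: compute digits iteratively via d_i = x_i mod 11, x_{i+1} = (x_i − d_i)/11. The first 5 digits are (1, 0, 6, 8, 3).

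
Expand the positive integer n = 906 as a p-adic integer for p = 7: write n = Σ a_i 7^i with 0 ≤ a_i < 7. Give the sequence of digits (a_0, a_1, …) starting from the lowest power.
(a_0, a_1, …) = (3, 3, 4, 2)

Repeated division by 7 gives the digits low-to-high: 906 = 3 + 3·7^1 + 4·7^2 + 2·7^3. Digit sequence: (3, 3, 4, 2).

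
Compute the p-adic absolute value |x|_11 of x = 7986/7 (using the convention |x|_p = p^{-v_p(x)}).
|7986/7|_11 = 1/1331

Step 1 — compute v_11(x) by factoring powers of 11 out of the numerator and denominator: v_11(7986/7) = 3. Step 2 — apply |x|_p = p^{-v_p(x)} = 11^{-3} = 1/1331.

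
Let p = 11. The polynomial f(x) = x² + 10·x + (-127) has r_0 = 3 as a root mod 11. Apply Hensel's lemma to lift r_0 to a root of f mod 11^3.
r_2 = 69 (mod 1331)

Hensel: r_{i+1} = r_i − f(r_i)·(f′(r_i))^{-1} mod 11^{i+2}, f′(x) = 2x + 10. Iterate:
  r_0 = 3 (mod 11)
  r_1 = 69 (mod 121)
  r_2 = 69 (mod 1331)
Final: r = 69 satisfies f(r) ≡ 0 mod 11^3.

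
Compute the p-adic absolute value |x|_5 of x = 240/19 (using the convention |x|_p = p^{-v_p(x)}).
|240/19|_5 = 1/5

Step 1 — compute v_5(x) by factoring powers of 5 out of the numerator and denominator: v_5(240/19) = 1. Step 2 — apply |x|_p = p^{-v_p(x)} = 5^{-1} = 1/5.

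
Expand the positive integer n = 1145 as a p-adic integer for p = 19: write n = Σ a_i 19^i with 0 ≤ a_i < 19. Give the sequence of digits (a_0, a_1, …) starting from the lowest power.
(a_0, a_1, …) = (5, 3, 3)

Repeated division by 19 gives the digits low-to-high: 1145 = 5 + 3·19^1 + 3·19^2. Digit sequence: (5, 3, 3).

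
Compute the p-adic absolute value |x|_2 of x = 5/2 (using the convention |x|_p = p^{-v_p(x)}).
|5/2|_2 = 2

Step 1 — compute v_2(x) by factoring powers of 2 out of the numerator and denominator: v_2(5/2) = -1. Step 2 — apply |x|_p = p^{-v_p(x)} = 2^{1} = 2.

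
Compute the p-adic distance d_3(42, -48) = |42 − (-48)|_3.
d_3(42, -48) = 1/9

Step 1 — x − y = 42 − (-48) = 90. Step 2 — v_3(90) = 2 (factor: 90 = (3^2 · 10); the sign does not affect v_p). Step 3 — |x − y|_3 = 3^{-2} = 1/9.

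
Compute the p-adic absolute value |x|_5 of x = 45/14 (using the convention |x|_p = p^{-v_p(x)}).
|45/14|_5 = 1/5

Step 1 — compute v_5(x) by factoring powers of 5 out of the numerator and denominator: v_5(45/14) = 1. Step 2 — apply |x|_p = p^{-v_p(x)} = 5^{-1} = 1/5.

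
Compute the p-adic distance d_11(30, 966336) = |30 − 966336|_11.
d_11(30, 966336) = 1/161051

Step 1 — x − y = 30 − 966336 = -966306. Step 2 — v_11(-966306) = 5 (factor: -966306 = −(11^5 · 6); the sign does not affect v_p). Step 3 — |x − y|_11 = 11^{-5} = 1/161051.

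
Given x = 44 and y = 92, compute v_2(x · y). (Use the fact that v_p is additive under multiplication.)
v_2(4048) = 4

v_p(x) = 2 (factor: 44 = 2^2 · 11); v_p(y) = 2 (factor: 92 = 2^2 · 23). Additivity: v_p(xy) = v_p(x) + v_p(y) = 2 + 2 = 4. (Direct check: xy = 4048 = 2^4 · (253).)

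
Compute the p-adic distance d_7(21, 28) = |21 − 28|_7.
d_7(21, 28) = 1/7

Step 1 — x − y = 21 − 28 = -7. Step 2 — v_7(-7) = 1 (factor: -7 = −(7^1 · 1); the sign does not affect v_p). Step 3 — |x − y|_7 = 7^{-1} = 1/7.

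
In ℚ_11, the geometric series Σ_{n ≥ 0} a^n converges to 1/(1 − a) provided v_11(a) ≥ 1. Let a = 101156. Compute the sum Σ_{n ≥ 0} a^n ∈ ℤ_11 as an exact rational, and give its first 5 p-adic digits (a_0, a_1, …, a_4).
Σ a^n = 1/(1 − a) = -1/101155;  first 5 digits = (1, 0, 0, 10, 6)

v_11(a) = 3 ≥ 1, so the series converges in ℤ_11 to 1/(1 − a) = 1/(1 − 101156) = -1/101155. Expand this rational in ℤ_11: compute digits iteratively via d_i = x_i mod 11, x_{i+1} = (x_i − d_i)/11. The first 5 digits are (1, 0, 0, 10, 6).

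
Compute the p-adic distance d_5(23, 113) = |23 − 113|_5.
d_5(23, 113) = 1/5

Step 1 — x − y = 23 − 113 = -90. Step 2 — v_5(-90) = 1 (factor: -90 = −(5^1 · 18); the sign does not affect v_p). Step 3 — |x − y|_5 = 5^{-1} = 1/5.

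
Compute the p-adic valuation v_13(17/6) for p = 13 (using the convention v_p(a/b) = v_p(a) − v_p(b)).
v_13(17/6) = 0

Factor powers of 13 from the numerator and denominator of the reduced fraction: 17 = 13^0 · 17 and 6 = 13^0 · 6. Apply v_p(a/b) = v_p(a) − v_p(b): v_13(17/6) = 0 − 0 = 0.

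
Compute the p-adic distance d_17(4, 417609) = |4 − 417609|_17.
d_17(4, 417609) = 1/83521

Step 1 — x − y = 4 − 417609 = -417605. Step 2 — v_17(-417605) = 4 (factor: -417605 = −(17^4 · 5); the sign does not affect v_p). Step 3 — |x − y|_17 = 17^{-4} = 1/83521.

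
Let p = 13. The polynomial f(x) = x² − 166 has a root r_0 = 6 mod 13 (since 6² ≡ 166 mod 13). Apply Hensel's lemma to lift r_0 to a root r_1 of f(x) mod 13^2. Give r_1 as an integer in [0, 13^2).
r_1 = 45 (mod 169)

Hensel's recurrence: r_{i+1} = r_i − f(r_i)·(f′(r_i))^{-1} mod 13^{i+2}, with f′(x) = 2x. Iterate:
  r_0 = 6 (mod 13)
  r_1 = 45 (mod 169)
Final: r_1 = 45, and one checks f(r_1) ≡ 0 mod 13^2.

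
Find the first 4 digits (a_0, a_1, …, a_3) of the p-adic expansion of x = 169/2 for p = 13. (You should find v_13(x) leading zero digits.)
(a_0, …, a_3) = (0, 0, 7, 6)

v_13(169/2) = 2, so a_0 = ... = a_1 = 0. Factor out: x = 13^2 · u with u = 1/2 a unit in ℤ_13. Expand u iteratively via a_{v+i} = u_i mod 13, u_{i+1} = (u_i − a_{v+i})/13:
  u_0 = 1/2;  a_2 = 7;  u_1 = (u_0 − 7)/13 = -1/2
  u_1 = -1/2;  a_3 = 6;  u_2 = (u_1 − 6)/13 = -1/2
Digits: (0, 0, 7, 6).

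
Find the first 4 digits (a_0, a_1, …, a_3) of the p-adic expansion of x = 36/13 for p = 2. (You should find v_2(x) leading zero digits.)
(a_0, …, a_3) = (0, 0, 1, 0)

v_2(36/13) = 2, so a_0 = ... = a_1 = 0. Factor out: x = 2^2 · u with u = 9/13 a unit in ℤ_2. Expand u iteratively via a_{v+i} = u_i mod 2, u_{i+1} = (u_i − a_{v+i})/2:
  u_0 = 9/13;  a_2 = 1;  u_1 = (u_0 − 1)/2 = -2/13
  u_1 = -2/13;  a_3 = 0;  u_2 = (u_1 − 0)/2 = -1/13
Digits: (0, 0, 1, 0).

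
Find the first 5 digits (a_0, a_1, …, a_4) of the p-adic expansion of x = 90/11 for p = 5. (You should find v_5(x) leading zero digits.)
(a_0, …, a_4) = (0, 3, 2, 0, 4)

v_5(90/11) = 1, so a_0 = ... = a_0 = 0. Factor out: x = 5^1 · u with u = 18/11 a unit in ℤ_5. Expand u iteratively via a_{v+i} = u_i mod 5, u_{i+1} = (u_i − a_{v+i})/5:
  u_0 = 18/11;  a_1 = 3;  u_1 = (u_0 − 3)/5 = -3/11
  u_1 = -3/11;  a_2 = 2;  u_2 = (u_1 − 2)/5 = -5/11
  u_2 = -5/11;  a_3 = 0;  u_3 = (u_2 − 0)/5 = -1/11
  u_3 = -1/11;  a_4 = 4;  u_4 = (u_3 − 4)/5 = -9/11
Digits: (0, 3, 2, 0, 4).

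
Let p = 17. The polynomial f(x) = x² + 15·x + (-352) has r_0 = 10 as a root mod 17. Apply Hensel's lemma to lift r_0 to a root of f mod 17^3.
r_2 = 979 (mod 4913)

Hensel: r_{i+1} = r_i − f(r_i)·(f′(r_i))^{-1} mod 17^{i+2}, f′(x) = 2x + 15. Iterate:
  r_0 = 10 (mod 17)
  r_1 = 112 (mod 289)
  r_2 = 979 (mod 4913)
Final: r = 979 satisfies f(r) ≡ 0 mod 17^3.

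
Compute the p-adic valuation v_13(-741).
v_13(-741) = 1

v_13(n) is the largest exponent k such that 13^k divides n. Factor out: -741 = -13^1 · 57. (Sign doesn't affect v_p.) So v_13(-741) = 1.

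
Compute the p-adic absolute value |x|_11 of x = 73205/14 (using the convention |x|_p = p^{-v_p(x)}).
|73205/14|_11 = 1/14641

Step 1 — compute v_11(x) by factoring powers of 11 out of the numerator and denominator: v_11(73205/14) = 4. Step 2 — apply |x|_p = p^{-v_p(x)} = 11^{-4} = 1/14641.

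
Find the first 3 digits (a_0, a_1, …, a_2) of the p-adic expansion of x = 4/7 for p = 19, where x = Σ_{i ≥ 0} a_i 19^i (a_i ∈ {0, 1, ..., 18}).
(a_0, …, a_2) = (6, 16, 10)

v_19(4/7) = 0 (numerator and denominator both coprime to 19), so x ∈ ℤ_19^×. Compute digits iteratively via a_i = x_i mod 19, x_{i+1} = (x_i − a_i)/19, with x_0 = x:
  x_0 = 4/7;  a_0 = 6;  x_1 = (x_0 − 6)/19 = -2/7
  x_1 = -2/7;  a_1 = 16;  x_2 = (x_1 − 16)/19 = -6/7
  x_2 = -6/7;  a_2 = 10;  x_3 = (x_2 − 10)/19 = -4/7
Digits: (6, 16, 10).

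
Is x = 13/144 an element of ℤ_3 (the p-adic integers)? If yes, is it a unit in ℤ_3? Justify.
x ∉ ℤ_3 (v_3(x) = -2 < 0)

ℤ_3 = {x ∈ ℚ_3 : v_3(x) ≥ 0} and ℤ_3^× = {x ∈ ℤ_3 : v_3(x) = 0}. Here v_3(13/144) = v_3(num) − v_3(den) = -2; compare against these criteria.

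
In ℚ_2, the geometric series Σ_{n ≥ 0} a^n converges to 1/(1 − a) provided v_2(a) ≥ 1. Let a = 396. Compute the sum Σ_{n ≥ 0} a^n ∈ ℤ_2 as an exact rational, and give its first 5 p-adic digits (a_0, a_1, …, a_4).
Σ a^n = 1/(1 − a) = -1/395;  first 5 digits = (1, 0, 1, 1, 1)

v_2(a) = 2 ≥ 1, so the series converges in ℤ_2 to 1/(1 − a) = 1/(1 − 396) = -1/395. Expand this rational in ℤ_2: compute digits iteratively via d_i = x_i mod 2, x_{i+1} = (x_i − d_i)/2. The first 5 digits are (1, 0, 1, 1, 1).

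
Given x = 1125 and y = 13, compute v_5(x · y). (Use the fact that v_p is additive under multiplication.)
v_5(14625) = 3

v_p(x) = 3 (factor: 1125 = 5^3 · 9); v_p(y) = 0 (factor: 13 = 5^0 · 13). Additivity: v_p(xy) = v_p(x) + v_p(y) = 3 + 0 = 3. (Direct check: xy = 14625 = 5^3 · (117).)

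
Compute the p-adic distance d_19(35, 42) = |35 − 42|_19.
d_19(35, 42) = 1

Step 1 — x − y = 35 − 42 = -7. Step 2 — v_19(-7) = 0 (factor: -7 = −(19^0 · 7); the sign does not affect v_p). Step 3 — |x − y|_19 = 19^{0} = 1.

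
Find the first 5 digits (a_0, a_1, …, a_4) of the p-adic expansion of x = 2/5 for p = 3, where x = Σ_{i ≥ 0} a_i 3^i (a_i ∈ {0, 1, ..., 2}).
(a_0, …, a_4) = (1, 1, 2, 1, 0)

v_3(2/5) = 0 (numerator and denominator both coprime to 3), so x ∈ ℤ_3^×. Compute digits iteratively via a_i = x_i mod 3, x_{i+1} = (x_i − a_i)/3, with x_0 = x:
  x_0 = 2/5;  a_0 = 1;  x_1 = (x_0 − 1)/3 = -1/5
  x_1 = -1/5;  a_1 = 1;  x_2 = (x_1 − 1)/3 = -2/5
  x_2 = -2/5;  a_2 = 2;  x_3 = (x_2 − 2)/3 = -4/5
  x_3 = -4/5;  a_3 = 1;  x_4 = (x_3 − 1)/3 = -3/5
  x_4 = -3/5;  a_4 = 0;  x_5 = (x_4 − 0)/3 = -1/5
Digits: (1, 1, 2, 1, 0).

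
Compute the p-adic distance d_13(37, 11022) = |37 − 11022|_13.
d_13(37, 11022) = 1/2197

Step 1 — x − y = 37 − 11022 = -10985. Step 2 — v_13(-10985) = 3 (factor: -10985 = −(13^3 · 5); the sign does not affect v_p). Step 3 — |x − y|_13 = 13^{-3} = 1/2197.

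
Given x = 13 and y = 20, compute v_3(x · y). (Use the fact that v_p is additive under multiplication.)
v_3(260) = 0

v_p(x) = 0 (factor: 13 = 3^0 · 13); v_p(y) = 0 (factor: 20 = 3^0 · 20). Additivity: v_p(xy) = v_p(x) + v_p(y) = 0 + 0 = 0. (Direct check: xy = 260 = 3^0 · (260).)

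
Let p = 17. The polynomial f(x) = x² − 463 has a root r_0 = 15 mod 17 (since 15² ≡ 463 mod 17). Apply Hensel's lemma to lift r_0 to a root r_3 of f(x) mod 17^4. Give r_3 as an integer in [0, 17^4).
r_3 = 40560 (mod 83521)

Hensel's recurrence: r_{i+1} = r_i − f(r_i)·(f′(r_i))^{-1} mod 17^{i+2}, with f′(x) = 2x. Iterate:
  r_0 = 15 (mod 17)
  r_1 = 100 (mod 289)
  r_2 = 1256 (mod 4913)
  r_3 = 40560 (mod 83521)
Final: r_3 = 40560, and one checks f(r_3) ≡ 0 mod 17^4.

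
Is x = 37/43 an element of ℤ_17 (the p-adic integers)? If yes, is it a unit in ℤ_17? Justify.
x ∈ ℤ_17^× (unit); v_17(x) = 0

ℤ_17 = {x ∈ ℚ_17 : v_17(x) ≥ 0} and ℤ_17^× = {x ∈ ℤ_17 : v_17(x) = 0}. Here v_17(37/43) = v_17(num) − v_17(den) = 0; compare against these criteria.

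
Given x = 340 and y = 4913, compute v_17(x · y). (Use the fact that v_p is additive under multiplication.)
v_17(1670420) = 4

v_p(x) = 1 (factor: 340 = 17^1 · 20); v_p(y) = 3 (factor: 4913 = 17^3 · 1). Additivity: v_p(xy) = v_p(x) + v_p(y) = 1 + 3 = 4. (Direct check: xy = 1670420 = 17^4 · (20).)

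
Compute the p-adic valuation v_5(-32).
v_5(-32) = 0

v_5(n) is the largest exponent k such that 5^k divides n. Factor out: -32 = -5^0 · 32. (Sign doesn't affect v_p.) So v_5(-32) = 0.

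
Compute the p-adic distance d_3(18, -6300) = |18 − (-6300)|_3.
d_3(18, -6300) = 1/243

Step 1 — x − y = 18 − (-6300) = 6318. Step 2 — v_3(6318) = 5 (factor: 6318 = (3^5 · 26); the sign does not affect v_p). Step 3 — |x − y|_3 = 3^{-5} = 1/243.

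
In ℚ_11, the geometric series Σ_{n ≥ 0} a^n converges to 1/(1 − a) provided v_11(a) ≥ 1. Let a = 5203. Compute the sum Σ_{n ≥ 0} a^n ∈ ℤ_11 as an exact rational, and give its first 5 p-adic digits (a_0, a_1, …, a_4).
Σ a^n = 1/(1 − a) = -1/5202;  first 5 digits = (1, 0, 10, 3, 1)

v_11(a) = 2 ≥ 1, so the series converges in ℤ_11 to 1/(1 − a) = 1/(1 − 5203) = -1/5202. Expand this rational in ℤ_11: compute digits iteratively via d_i = x_i mod 11, x_{i+1} = (x_i − d_i)/11. The first 5 digits are (1, 0, 10, 3, 1).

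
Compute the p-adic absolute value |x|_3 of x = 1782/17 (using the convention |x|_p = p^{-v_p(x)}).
|1782/17|_3 = 1/81

Step 1 — compute v_3(x) by factoring powers of 3 out of the numerator and denominator: v_3(1782/17) = 4. Step 2 — apply |x|_p = p^{-v_p(x)} = 3^{-4} = 1/81.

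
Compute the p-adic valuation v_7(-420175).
v_7(-420175) = 5

v_7(n) is the largest exponent k such that 7^k divides n. Factor out: -420175 = -7^5 · 25. (Sign doesn't affect v_p.) So v_7(-420175) = 5.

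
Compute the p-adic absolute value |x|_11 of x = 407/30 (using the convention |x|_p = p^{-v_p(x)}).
|407/30|_11 = 1/11

Step 1 — compute v_11(x) by factoring powers of 11 out of the numerator and denominator: v_11(407/30) = 1. Step 2 — apply |x|_p = p^{-v_p(x)} = 11^{-1} = 1/11.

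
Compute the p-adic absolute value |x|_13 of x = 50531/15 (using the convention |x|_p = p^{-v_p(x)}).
|50531/15|_13 = 1/2197

Step 1 — compute v_13(x) by factoring powers of 13 out of the numerator and denominator: v_13(50531/15) = 3. Step 2 — apply |x|_p = p^{-v_p(x)} = 13^{-3} = 1/2197.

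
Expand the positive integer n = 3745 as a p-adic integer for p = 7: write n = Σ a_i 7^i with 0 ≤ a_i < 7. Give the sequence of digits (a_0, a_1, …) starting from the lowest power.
(a_0, a_1, …) = (0, 3, 6, 3, 1)

Repeated division by 7 gives the digits low-to-high: 3745 = 3·7^1 + 6·7^2 + 3·7^3 + 1·7^4. Digit sequence: (0, 3, 6, 3, 1).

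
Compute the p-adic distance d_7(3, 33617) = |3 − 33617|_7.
d_7(3, 33617) = 1/16807

Step 1 — x − y = 3 − 33617 = -33614. Step 2 — v_7(-33614) = 5 (factor: -33614 = −(7^5 · 2); the sign does not affect v_p). Step 3 — |x − y|_7 = 7^{-5} = 1/16807.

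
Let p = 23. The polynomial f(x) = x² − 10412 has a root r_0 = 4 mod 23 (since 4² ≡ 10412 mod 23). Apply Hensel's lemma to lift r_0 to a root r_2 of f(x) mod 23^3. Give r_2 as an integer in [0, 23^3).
r_2 = 5800 (mod 12167)

Hensel's recurrence: r_{i+1} = r_i − f(r_i)·(f′(r_i))^{-1} mod 23^{i+2}, with f′(x) = 2x. Iterate:
  r_0 = 4 (mod 23)
  r_1 = 510 (mod 529)
  r_2 = 5800 (mod 12167)
Final: r_2 = 5800, and one checks f(r_2) ≡ 0 mod 23^3.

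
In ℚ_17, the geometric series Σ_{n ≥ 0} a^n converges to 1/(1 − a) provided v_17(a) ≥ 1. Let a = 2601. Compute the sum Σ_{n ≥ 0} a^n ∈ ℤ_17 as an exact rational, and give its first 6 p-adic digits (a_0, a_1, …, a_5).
Σ a^n = 1/(1 − a) = -1/2600;  first 6 digits = (1, 0, 9, 0, 13, 4)

v_17(a) = 2 ≥ 1, so the series converges in ℤ_17 to 1/(1 − a) = 1/(1 − 2601) = -1/2600. Expand this rational in ℤ_17: compute digits iteratively via d_i = x_i mod 17, x_{i+1} = (x_i − d_i)/17. The first 6 digits are (1, 0, 9, 0, 13, 4).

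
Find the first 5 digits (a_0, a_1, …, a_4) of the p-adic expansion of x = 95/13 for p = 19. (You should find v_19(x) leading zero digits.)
(a_0, …, a_4) = (0, 15, 8, 1, 16)

v_19(95/13) = 1, so a_0 = ... = a_0 = 0. Factor out: x = 19^1 · u with u = 5/13 a unit in ℤ_19. Expand u iteratively via a_{v+i} = u_i mod 19, u_{i+1} = (u_i − a_{v+i})/19:
  u_0 = 5/13;  a_1 = 15;  u_1 = (u_0 − 15)/19 = -10/13
  u_1 = -10/13;  a_2 = 8;  u_2 = (u_1 − 8)/19 = -6/13
  u_2 = -6/13;  a_3 = 1;  u_3 = (u_2 − 1)/19 = -1/13
  u_3 = -1/13;  a_4 = 16;  u_4 = (u_3 − 16)/19 = -11/13
Digits: (0, 15, 8, 1, 16).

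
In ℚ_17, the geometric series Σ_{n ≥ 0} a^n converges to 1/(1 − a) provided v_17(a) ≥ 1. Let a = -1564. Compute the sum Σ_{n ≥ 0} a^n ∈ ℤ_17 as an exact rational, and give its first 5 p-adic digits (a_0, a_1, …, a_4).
Σ a^n = 1/(1 − a) = 1/1565;  first 5 digits = (1, 10, 9, 1, 9)

v_17(a) = 1 ≥ 1, so the series converges in ℤ_17 to 1/(1 − a) = 1/(1 − (-1564)) = 1/1565. Expand this rational in ℤ_17: compute digits iteratively via d_i = x_i mod 17, x_{i+1} = (x_i − d_i)/17. The first 5 digits are (1, 10, 9, 1, 9).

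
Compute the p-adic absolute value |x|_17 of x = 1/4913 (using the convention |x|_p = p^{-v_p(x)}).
|1/4913|_17 = 4913

Step 1 — compute v_17(x) by factoring powers of 17 out of the numerator and denominator: v_17(1/4913) = -3. Step 2 — apply |x|_p = p^{-v_p(x)} = 17^{3} = 4913.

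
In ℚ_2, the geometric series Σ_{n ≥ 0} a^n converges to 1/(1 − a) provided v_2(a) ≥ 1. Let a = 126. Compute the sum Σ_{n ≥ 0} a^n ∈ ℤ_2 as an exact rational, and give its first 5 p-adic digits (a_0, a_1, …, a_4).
Σ a^n = 1/(1 − a) = -1/125;  first 5 digits = (1, 1, 0, 1, 0)

v_2(a) = 1 ≥ 1, so the series converges in ℤ_2 to 1/(1 − a) = 1/(1 − 126) = -1/125. Expand this rational in ℤ_2: compute digits iteratively via d_i = x_i mod 2, x_{i+1} = (x_i − d_i)/2. The first 5 digits are (1, 1, 0, 1, 0).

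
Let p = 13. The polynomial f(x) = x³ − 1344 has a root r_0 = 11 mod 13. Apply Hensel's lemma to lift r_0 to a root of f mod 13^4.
r_3 = 9631 (mod 28561)

Hensel: r_{i+1} = r_i − f(r_i)/f′(r_i) mod 13^{i+2}, where f′(x) = 3x². Iterate:
  r_0 = 11 (mod 13)
  r_1 = 167 (mod 169)
  r_2 = 843 (mod 2197)
  r_3 = 9631 (mod 28561)
Final: r = 9631 with f(r) ≡ 0 mod 13^4.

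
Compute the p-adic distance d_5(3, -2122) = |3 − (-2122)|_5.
d_5(3, -2122) = 1/125

Step 1 — x − y = 3 − (-2122) = 2125. Step 2 — v_5(2125) = 3 (factor: 2125 = (5^3 · 17); the sign does not affect v_p). Step 3 — |x − y|_5 = 5^{-3} = 1/125.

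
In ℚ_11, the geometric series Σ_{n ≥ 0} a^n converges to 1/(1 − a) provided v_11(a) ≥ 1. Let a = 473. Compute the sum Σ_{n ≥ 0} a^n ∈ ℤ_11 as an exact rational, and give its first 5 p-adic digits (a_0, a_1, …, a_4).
Σ a^n = 1/(1 − a) = -1/472;  first 5 digits = (1, 10, 4, 2, 6)

v_11(a) = 1 ≥ 1, so the series converges in ℤ_11 to 1/(1 − a) = 1/(1 − 473) = -1/472. Expand this rational in ℤ_11: compute digits iteratively via d_i = x_i mod 11, x_{i+1} = (x_i − d_i)/11. The first 5 digits are (1, 10, 4, 2, 6).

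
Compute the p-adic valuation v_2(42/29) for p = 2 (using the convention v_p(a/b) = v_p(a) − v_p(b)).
v_2(42/29) = 1

Factor powers of 2 from the numerator and denominator of the reduced fraction: 42 = 2^1 · 21 and 29 = 2^0 · 29. Apply v_p(a/b) = v_p(a) − v_p(b): v_2(42/29) = 1 − 0 = 1.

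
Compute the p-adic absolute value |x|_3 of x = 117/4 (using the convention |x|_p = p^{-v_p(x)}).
|117/4|_3 = 1/9

Step 1 — compute v_3(x) by factoring powers of 3 out of the numerator and denominator: v_3(117/4) = 2. Step 2 — apply |x|_p = p^{-v_p(x)} = 3^{-2} = 1/9.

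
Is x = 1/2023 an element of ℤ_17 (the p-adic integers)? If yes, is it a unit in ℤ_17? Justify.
x ∉ ℤ_17 (v_17(x) = -2 < 0)

ℤ_17 = {x ∈ ℚ_17 : v_17(x) ≥ 0} and ℤ_17^× = {x ∈ ℤ_17 : v_17(x) = 0}. Here v_17(1/2023) = v_17(num) − v_17(den) = -2; compare against these criteria.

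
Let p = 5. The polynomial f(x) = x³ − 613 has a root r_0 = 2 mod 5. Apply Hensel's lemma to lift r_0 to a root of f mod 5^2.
r_1 = 17 (mod 25)

Hensel: r_{i+1} = r_i − f(r_i)/f′(r_i) mod 5^{i+2}, where f′(x) = 3x². Iterate:
  r_0 = 2 (mod 5)
  r_1 = 17 (mod 25)
Final: r = 17 with f(r) ≡ 0 mod 5^2.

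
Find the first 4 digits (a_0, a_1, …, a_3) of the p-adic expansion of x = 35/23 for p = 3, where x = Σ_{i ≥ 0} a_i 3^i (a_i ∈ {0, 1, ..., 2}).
(a_0, …, a_3) = (1, 2, 2, 2)

v_3(35/23) = 0 (numerator and denominator both coprime to 3), so x ∈ ℤ_3^×. Compute digits iteratively via a_i = x_i mod 3, x_{i+1} = (x_i − a_i)/3, with x_0 = x:
  x_0 = 35/23;  a_0 = 1;  x_1 = (x_0 − 1)/3 = 4/23
  x_1 = 4/23;  a_1 = 2;  x_2 = (x_1 − 2)/3 = -14/23
  x_2 = -14/23;  a_2 = 2;  x_3 = (x_2 − 2)/3 = -20/23
  x_3 = -20/23;  a_3 = 2;  x_4 = (x_3 − 2)/3 = -22/23
Digits: (1, 2, 2, 2).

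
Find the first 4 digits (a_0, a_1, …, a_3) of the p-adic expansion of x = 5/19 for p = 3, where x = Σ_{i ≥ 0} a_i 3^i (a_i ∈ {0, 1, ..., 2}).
(a_0, …, a_3) = (2, 1, 2, 2)

v_3(5/19) = 0 (numerator and denominator both coprime to 3), so x ∈ ℤ_3^×. Compute digits iteratively via a_i = x_i mod 3, x_{i+1} = (x_i − a_i)/3, with x_0 = x:
  x_0 = 5/19;  a_0 = 2;  x_1 = (x_0 − 2)/3 = -11/19
  x_1 = -11/19;  a_1 = 1;  x_2 = (x_1 − 1)/3 = -10/19
  x_2 = -10/19;  a_2 = 2;  x_3 = (x_2 − 2)/3 = -16/19
  x_3 = -16/19;  a_3 = 2;  x_4 = (x_3 − 2)/3 = -18/19
Digits: (2, 1, 2, 2).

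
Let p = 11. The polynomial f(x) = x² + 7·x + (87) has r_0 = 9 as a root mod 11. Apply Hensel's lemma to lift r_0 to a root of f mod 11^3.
r_2 = 295 (mod 1331)

Hensel: r_{i+1} = r_i − f(r_i)·(f′(r_i))^{-1} mod 11^{i+2}, f′(x) = 2x + 7. Iterate:
  r_0 = 9 (mod 11)
  r_1 = 53 (mod 121)
  r_2 = 295 (mod 1331)
Final: r = 295 satisfies f(r) ≡ 0 mod 11^3.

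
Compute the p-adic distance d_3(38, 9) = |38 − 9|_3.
d_3(38, 9) = 1

Step 1 — x − y = 38 − 9 = 29. Step 2 — v_3(29) = 0 (factor: 29 = (3^0 · 29); the sign does not affect v_p). Step 3 — |x − y|_3 = 3^{0} = 1.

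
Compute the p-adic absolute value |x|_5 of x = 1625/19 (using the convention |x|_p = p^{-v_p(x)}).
|1625/19|_5 = 1/125

Step 1 — compute v_5(x) by factoring powers of 5 out of the numerator and denominator: v_5(1625/19) = 3. Step 2 — apply |x|_p = p^{-v_p(x)} = 5^{-3} = 1/125.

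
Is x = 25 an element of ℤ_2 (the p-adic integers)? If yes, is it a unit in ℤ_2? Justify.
x ∈ ℤ_2^× (unit); v_2(x) = 0

ℤ_2 = {x ∈ ℚ_2 : v_2(x) ≥ 0} and ℤ_2^× = {x ∈ ℤ_2 : v_2(x) = 0}. Here v_2(25) = v_2(num) − v_2(den) = 0; compare against these criteria.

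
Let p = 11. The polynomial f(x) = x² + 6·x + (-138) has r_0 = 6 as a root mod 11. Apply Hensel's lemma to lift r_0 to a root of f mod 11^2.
r_1 = 50 (mod 121)

Hensel: r_{i+1} = r_i − f(r_i)·(f′(r_i))^{-1} mod 11^{i+2}, f′(x) = 2x + 6. Iterate:
  r_0 = 6 (mod 11)
  r_1 = 50 (mod 121)
Final: r = 50 satisfies f(r) ≡ 0 mod 11^2.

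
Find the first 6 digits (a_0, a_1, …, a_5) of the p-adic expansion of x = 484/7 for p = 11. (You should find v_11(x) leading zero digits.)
(a_0, …, a_5) = (0, 0, 10, 7, 4, 9)

v_11(484/7) = 2, so a_0 = ... = a_1 = 0. Factor out: x = 11^2 · u with u = 4/7 a unit in ℤ_11. Expand u iteratively via a_{v+i} = u_i mod 11, u_{i+1} = (u_i − a_{v+i})/11:
  u_0 = 4/7;  a_2 = 10;  u_1 = (u_0 − 10)/11 = -6/7
  u_1 = -6/7;  a_3 = 7;  u_2 = (u_1 − 7)/11 = -5/7
  u_2 = -5/7;  a_4 = 4;  u_3 = (u_2 − 4)/11 = -3/7
  u_3 = -3/7;  a_5 = 9;  u_4 = (u_3 − 9)/11 = -6/7
Digits: (0, 0, 10, 7, 4, 9).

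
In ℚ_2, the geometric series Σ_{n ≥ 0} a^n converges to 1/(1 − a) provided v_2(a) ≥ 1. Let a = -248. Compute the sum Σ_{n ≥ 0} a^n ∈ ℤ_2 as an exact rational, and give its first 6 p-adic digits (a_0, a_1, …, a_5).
Σ a^n = 1/(1 − a) = 1/249;  first 6 digits = (1, 0, 0, 1, 0, 0)

v_2(a) = 3 ≥ 1, so the series converges in ℤ_2 to 1/(1 − a) = 1/(1 − (-248)) = 1/249. Expand this rational in ℤ_2: compute digits iteratively via d_i = x_i mod 2, x_{i+1} = (x_i − d_i)/2. The first 6 digits are (1, 0, 0, 1, 0, 0).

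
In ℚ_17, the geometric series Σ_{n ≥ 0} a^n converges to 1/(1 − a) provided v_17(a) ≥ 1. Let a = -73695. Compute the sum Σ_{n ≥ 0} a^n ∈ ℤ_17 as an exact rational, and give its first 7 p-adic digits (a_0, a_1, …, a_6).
Σ a^n = 1/(1 − a) = 1/73696;  first 7 digits = (1, 0, 0, 2, 16, 16, 3)

v_17(a) = 3 ≥ 1, so the series converges in ℤ_17 to 1/(1 − a) = 1/(1 − (-73695)) = 1/73696. Expand this rational in ℤ_17: compute digits iteratively via d_i = x_i mod 17, x_{i+1} = (x_i − d_i)/17. The first 7 digits are (1, 0, 0, 2, 16, 16, 3).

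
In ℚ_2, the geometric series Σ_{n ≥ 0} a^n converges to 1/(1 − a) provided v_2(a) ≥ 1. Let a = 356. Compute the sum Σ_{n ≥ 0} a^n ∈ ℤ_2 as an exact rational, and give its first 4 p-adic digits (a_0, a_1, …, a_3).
Σ a^n = 1/(1 − a) = -1/355;  first 4 digits = (1, 0, 1, 0)

v_2(a) = 2 ≥ 1, so the series converges in ℤ_2 to 1/(1 − a) = 1/(1 − 356) = -1/355. Expand this rational in ℤ_2: compute digits iteratively via d_i = x_i mod 2, x_{i+1} = (x_i − d_i)/2. The first 4 digits are (1, 0, 1, 0).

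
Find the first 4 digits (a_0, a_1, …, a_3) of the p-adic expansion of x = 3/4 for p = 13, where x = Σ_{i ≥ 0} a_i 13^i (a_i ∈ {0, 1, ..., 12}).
(a_0, …, a_3) = (4, 3, 3, 3)

v_13(3/4) = 0 (numerator and denominator both coprime to 13), so x ∈ ℤ_13^×. Compute digits iteratively via a_i = x_i mod 13, x_{i+1} = (x_i − a_i)/13, with x_0 = x:
  x_0 = 3/4;  a_0 = 4;  x_1 = (x_0 − 4)/13 = -1/4
  x_1 = -1/4;  a_1 = 3;  x_2 = (x_1 − 3)/13 = -1/4
  x_2 = -1/4;  a_2 = 3;  x_3 = (x_2 − 3)/13 = -1/4
  x_3 = -1/4;  a_3 = 3;  x_4 = (x_3 − 3)/13 = -1/4
Digits: (4, 3, 3, 3).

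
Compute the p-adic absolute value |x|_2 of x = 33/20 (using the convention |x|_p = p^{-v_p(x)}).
|33/20|_2 = 4

Step 1 — compute v_2(x) by factoring powers of 2 out of the numerator and denominator: v_2(33/20) = -2. Step 2 — apply |x|_p = p^{-v_p(x)} = 2^{2} = 4.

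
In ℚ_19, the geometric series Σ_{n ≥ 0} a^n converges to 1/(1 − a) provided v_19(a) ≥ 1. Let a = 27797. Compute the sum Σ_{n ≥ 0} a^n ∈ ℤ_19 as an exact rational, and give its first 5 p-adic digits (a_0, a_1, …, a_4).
Σ a^n = 1/(1 − a) = -1/27796;  first 5 digits = (1, 0, 1, 4, 1)

v_19(a) = 2 ≥ 1, so the series converges in ℤ_19 to 1/(1 − a) = 1/(1 − 27797) = -1/27796. Expand this rational in ℤ_19: compute digits iteratively via d_i = x_i mod 19, x_{i+1} = (x_i − d_i)/19. The first 5 digits are (1, 0, 1, 4, 1).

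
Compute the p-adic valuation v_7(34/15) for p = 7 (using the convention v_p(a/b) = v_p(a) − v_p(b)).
v_7(34/15) = 0

Factor powers of 7 from the numerator and denominator of the reduced fraction: 34 = 7^0 · 34 and 15 = 7^0 · 15. Apply v_p(a/b) = v_p(a) − v_p(b): v_7(34/15) = 0 − 0 = 0.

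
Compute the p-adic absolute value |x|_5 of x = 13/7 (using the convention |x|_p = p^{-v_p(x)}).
|13/7|_5 = 1

Step 1 — compute v_5(x) by factoring powers of 5 out of the numerator and denominator: v_5(13/7) = 0. Step 2 — apply |x|_p = p^{-v_p(x)} = 5^{0} = 1.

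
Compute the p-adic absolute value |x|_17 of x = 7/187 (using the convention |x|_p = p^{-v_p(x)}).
|7/187|_17 = 17

Step 1 — compute v_17(x) by factoring powers of 17 out of the numerator and denominator: v_17(7/187) = -1. Step 2 — apply |x|_p = p^{-v_p(x)} = 17^{1} = 17.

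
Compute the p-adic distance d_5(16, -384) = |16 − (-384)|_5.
d_5(16, -384) = 1/25

Step 1 — x − y = 16 − (-384) = 400. Step 2 — v_5(400) = 2 (factor: 400 = (5^2 · 16); the sign does not affect v_p). Step 3 — |x − y|_5 = 5^{-2} = 1/25.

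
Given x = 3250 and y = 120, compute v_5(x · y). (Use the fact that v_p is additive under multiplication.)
v_5(390000) = 4

v_p(x) = 3 (factor: 3250 = 5^3 · 26); v_p(y) = 1 (factor: 120 = 5^1 · 24). Additivity: v_p(xy) = v_p(x) + v_p(y) = 3 + 1 = 4. (Direct check: xy = 390000 = 5^4 · (624).)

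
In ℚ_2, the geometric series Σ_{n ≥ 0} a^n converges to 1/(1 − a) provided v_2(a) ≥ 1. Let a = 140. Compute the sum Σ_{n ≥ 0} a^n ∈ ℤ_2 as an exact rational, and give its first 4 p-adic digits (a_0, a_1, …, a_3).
Σ a^n = 1/(1 − a) = -1/139;  first 4 digits = (1, 0, 1, 1)

v_2(a) = 2 ≥ 1, so the series converges in ℤ_2 to 1/(1 − a) = 1/(1 − 140) = -1/139. Expand this rational in ℤ_2: compute digits iteratively via d_i = x_i mod 2, x_{i+1} = (x_i − d_i)/2. The first 4 digits are (1, 0, 1, 1).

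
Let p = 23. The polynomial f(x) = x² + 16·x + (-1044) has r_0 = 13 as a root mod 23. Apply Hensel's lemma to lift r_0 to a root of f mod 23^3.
r_2 = 6591 (mod 12167)

Hensel: r_{i+1} = r_i − f(r_i)·(f′(r_i))^{-1} mod 23^{i+2}, f′(x) = 2x + 16. Iterate:
  r_0 = 13 (mod 23)
  r_1 = 243 (mod 529)
  r_2 = 6591 (mod 12167)
Final: r = 6591 satisfies f(r) ≡ 0 mod 23^3.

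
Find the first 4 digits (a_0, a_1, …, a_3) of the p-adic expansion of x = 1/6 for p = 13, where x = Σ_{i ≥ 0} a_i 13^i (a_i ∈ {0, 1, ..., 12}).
(a_0, …, a_3) = (11, 10, 10, 10)

v_13(1/6) = 0 (numerator and denominator both coprime to 13), so x ∈ ℤ_13^×. Compute digits iteratively via a_i = x_i mod 13, x_{i+1} = (x_i − a_i)/13, with x_0 = x:
  x_0 = 1/6;  a_0 = 11;  x_1 = (x_0 − 11)/13 = -5/6
  x_1 = -5/6;  a_1 = 10;  x_2 = (x_1 − 10)/13 = -5/6
  x_2 = -5/6;  a_2 = 10;  x_3 = (x_2 − 10)/13 = -5/6
  x_3 = -5/6;  a_3 = 10;  x_4 = (x_3 − 10)/13 = -5/6
Digits: (11, 10, 10, 10).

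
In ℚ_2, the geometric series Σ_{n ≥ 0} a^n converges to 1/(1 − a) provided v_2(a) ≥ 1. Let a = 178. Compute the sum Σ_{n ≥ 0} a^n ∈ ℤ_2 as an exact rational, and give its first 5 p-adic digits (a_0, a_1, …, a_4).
Σ a^n = 1/(1 − a) = -1/177;  first 5 digits = (1, 1, 1, 1, 0)

v_2(a) = 1 ≥ 1, so the series converges in ℤ_2 to 1/(1 − a) = 1/(1 − 178) = -1/177. Expand this rational in ℤ_2: compute digits iteratively via d_i = x_i mod 2, x_{i+1} = (x_i − d_i)/2. The first 5 digits are (1, 1, 1, 1, 0).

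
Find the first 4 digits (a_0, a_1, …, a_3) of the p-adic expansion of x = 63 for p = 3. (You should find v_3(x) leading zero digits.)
(a_0, …, a_3) = (0, 0, 1, 2)

v_3(63) = 2, so a_0 = ... = a_1 = 0. Factor out: x = 3^2 · u with u = 7 a unit in ℤ_3. Expand u iteratively via a_{v+i} = u_i mod 3, u_{i+1} = (u_i − a_{v+i})/3:
  u_0 = 7;  a_2 = 1;  u_1 = (u_0 − 1)/3 = 2
  u_1 = 2;  a_3 = 2;  u_2 = (u_1 − 2)/3 = 0
Digits: (0, 0, 1, 2).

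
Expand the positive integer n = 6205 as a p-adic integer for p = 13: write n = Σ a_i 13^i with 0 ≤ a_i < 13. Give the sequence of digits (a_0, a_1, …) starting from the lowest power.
(a_0, a_1, …) = (4, 9, 10, 2)

Repeated division by 13 gives the digits low-to-high: 6205 = 4 + 9·13^1 + 10·13^2 + 2·13^3. Digit sequence: (4, 9, 10, 2).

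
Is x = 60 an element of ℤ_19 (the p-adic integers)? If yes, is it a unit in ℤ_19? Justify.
x ∈ ℤ_19^× (unit); v_19(x) = 0

ℤ_19 = {x ∈ ℚ_19 : v_19(x) ≥ 0} and ℤ_19^× = {x ∈ ℤ_19 : v_19(x) = 0}. Here v_19(60) = v_19(num) − v_19(den) = 0; compare against these criteria.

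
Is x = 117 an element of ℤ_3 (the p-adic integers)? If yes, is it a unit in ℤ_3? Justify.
x ∈ ℤ_3 but not a unit; v_3(x) = 2 > 0

ℤ_3 = {x ∈ ℚ_3 : v_3(x) ≥ 0} and ℤ_3^× = {x ∈ ℤ_3 : v_3(x) = 0}. Here v_3(117) = v_3(num) − v_3(den) = 2; compare against these criteria.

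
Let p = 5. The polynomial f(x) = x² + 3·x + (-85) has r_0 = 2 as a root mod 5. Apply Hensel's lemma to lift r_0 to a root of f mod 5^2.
r_1 = 2 (mod 25)

Hensel: r_{i+1} = r_i − f(r_i)·(f′(r_i))^{-1} mod 5^{i+2}, f′(x) = 2x + 3. Iterate:
  r_0 = 2 (mod 5)
  r_1 = 2 (mod 25)
Final: r = 2 satisfies f(r) ≡ 0 mod 5^2.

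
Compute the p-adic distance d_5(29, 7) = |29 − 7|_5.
d_5(29, 7) = 1

Step 1 — x − y = 29 − 7 = 22. Step 2 — v_5(22) = 0 (factor: 22 = (5^0 · 22); the sign does not affect v_p). Step 3 — |x − y|_5 = 5^{0} = 1.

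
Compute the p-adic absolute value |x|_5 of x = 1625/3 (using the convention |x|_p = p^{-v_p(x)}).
|1625/3|_5 = 1/125

Step 1 — compute v_5(x) by factoring powers of 5 out of the numerator and denominator: v_5(1625/3) = 3. Step 2 — apply |x|_p = p^{-v_p(x)} = 5^{-3} = 1/125.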